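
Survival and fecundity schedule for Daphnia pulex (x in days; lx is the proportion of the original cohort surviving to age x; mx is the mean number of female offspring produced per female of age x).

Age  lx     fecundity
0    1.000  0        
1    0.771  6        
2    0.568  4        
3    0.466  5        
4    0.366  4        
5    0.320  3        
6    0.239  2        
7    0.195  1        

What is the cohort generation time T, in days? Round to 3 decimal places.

2.519

lx·mx: 0, 4.626, 2.272, 2.33, 1.464, 0.96, 0.478, 0.195 → R0 = 12.325
x·lx·mx: 0, 4.626, 4.544, 6.99, 5.856, 4.8, 2.868, 1.365 → Σ = 31.049
T = 31.049 / 12.325 = 2.519189… → 2.519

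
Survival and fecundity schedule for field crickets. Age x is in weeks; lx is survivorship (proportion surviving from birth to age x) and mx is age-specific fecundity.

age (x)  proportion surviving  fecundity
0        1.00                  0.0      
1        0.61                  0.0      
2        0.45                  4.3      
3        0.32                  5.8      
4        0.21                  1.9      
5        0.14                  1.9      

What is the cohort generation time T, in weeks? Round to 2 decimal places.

2.77

lx·mx: 0, 0, 1.935, 1.856, 0.399, 0.266 → R0 = 4.456
x·lx·mx: 0, 0, 3.87, 5.568, 1.596, 1.33 → Σ = 12.364
T = 12.364 / 4.456 = 2.774686… → 2.77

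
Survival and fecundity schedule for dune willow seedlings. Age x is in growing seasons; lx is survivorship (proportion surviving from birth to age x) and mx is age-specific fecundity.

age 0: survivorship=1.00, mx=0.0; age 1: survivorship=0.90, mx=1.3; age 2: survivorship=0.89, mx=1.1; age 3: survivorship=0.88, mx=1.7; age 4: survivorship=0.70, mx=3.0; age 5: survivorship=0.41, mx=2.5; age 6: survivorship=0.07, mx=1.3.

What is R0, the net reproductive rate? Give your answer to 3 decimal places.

lx·mx by age: 0, 1.17, 0.979, 1.496, 2.1, 1.025, 0.091
R0 = Σ lx·mx = 6.861 → 6.861

6.861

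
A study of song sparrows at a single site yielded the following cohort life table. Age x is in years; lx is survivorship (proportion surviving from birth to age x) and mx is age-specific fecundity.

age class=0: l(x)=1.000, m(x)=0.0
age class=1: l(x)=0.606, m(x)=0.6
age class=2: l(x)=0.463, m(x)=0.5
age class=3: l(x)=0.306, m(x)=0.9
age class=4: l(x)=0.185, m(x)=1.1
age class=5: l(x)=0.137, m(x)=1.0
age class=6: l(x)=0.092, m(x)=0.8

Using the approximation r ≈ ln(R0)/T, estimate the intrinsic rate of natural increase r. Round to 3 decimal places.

R0 = Σ lx·mx = 0 + 0.3636 + 0.2315 + 0.2754 + 0.2035 + 0.137 + 0.0736 = 1.2846
Σ x·lx·mx = 3.5934; T = 3.5934/1.2846 = 2.79729…
r ≈ ln(R0)/T = ln(1.2846)/2.79729… = 0.08953… → 0.090

0.090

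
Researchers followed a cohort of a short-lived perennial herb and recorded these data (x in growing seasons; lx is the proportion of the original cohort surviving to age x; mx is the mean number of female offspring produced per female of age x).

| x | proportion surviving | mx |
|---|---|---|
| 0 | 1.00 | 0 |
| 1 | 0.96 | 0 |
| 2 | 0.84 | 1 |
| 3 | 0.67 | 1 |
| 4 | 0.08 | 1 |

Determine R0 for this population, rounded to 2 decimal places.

lx·mx by age: 0, 0, 0.84, 0.67, 0.08
R0 = Σ lx·mx = 1.59 → 1.59

1.59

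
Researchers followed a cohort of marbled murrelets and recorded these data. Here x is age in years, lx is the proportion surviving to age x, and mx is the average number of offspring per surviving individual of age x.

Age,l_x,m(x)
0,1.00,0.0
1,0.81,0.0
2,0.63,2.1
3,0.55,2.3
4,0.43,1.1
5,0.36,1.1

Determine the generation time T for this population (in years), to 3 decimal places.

2.983

lx·mx: 0, 0, 1.323, 1.265, 0.473, 0.396 → R0 = 3.457
x·lx·mx: 0, 0, 2.646, 3.795, 1.892, 1.98 → Σ = 10.313
T = 10.313 / 3.457 = 2.983222… → 2.983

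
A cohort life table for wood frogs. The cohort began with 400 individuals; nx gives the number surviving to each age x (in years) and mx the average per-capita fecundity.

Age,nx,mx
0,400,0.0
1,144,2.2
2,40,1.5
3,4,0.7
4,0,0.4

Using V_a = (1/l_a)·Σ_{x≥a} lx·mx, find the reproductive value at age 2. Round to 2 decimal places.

lx = nx/n0 = nx/400: 1, 0.36, 0.1, 0.01, 0
lx·mx for x ≥ 2: 0.15, 0.007, 0 → sum = 0.157
V_2 = 0.157 / l_2 = 0.157 / 0.1 = 1.57 → 1.57

1.57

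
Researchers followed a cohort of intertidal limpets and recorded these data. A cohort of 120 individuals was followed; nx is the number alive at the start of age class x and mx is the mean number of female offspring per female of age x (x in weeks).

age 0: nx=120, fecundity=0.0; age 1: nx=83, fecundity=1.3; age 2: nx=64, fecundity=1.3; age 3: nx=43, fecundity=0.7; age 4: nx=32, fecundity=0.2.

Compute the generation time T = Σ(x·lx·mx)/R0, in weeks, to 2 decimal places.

lx = nx/n0 = nx/120: 1, 0.69167…, 0.53333…, 0.35833…, 0.26667…
lx·mx: 0, 0.899167…, 0.693333…, 0.250833…, 0.053333… → R0 = 1.896667…
x·lx·mx: 0, 0.899167…, 1.386667…, 0.7525…, 0.213333… → Σ = 3.251667…
T = 3.251667… / 1.896667… = 1.714411… → 1.71

1.71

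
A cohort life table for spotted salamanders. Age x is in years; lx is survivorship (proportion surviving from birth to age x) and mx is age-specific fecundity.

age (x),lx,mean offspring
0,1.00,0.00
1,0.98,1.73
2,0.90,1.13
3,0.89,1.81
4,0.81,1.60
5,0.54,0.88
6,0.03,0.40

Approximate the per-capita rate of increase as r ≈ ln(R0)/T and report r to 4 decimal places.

R0 = Σ lx·mx = 0 + 1.6954 + 1.017 + 1.6109 + 1.296 + 0.4752 + 0.012 = 6.1065
Σ x·lx·mx = 16.1941; T = 16.1941/6.1065 = 2.65194…
r ≈ ln(R0)/T = ln(6.1065)/2.65194… = 0.682274… → 0.6823

0.6823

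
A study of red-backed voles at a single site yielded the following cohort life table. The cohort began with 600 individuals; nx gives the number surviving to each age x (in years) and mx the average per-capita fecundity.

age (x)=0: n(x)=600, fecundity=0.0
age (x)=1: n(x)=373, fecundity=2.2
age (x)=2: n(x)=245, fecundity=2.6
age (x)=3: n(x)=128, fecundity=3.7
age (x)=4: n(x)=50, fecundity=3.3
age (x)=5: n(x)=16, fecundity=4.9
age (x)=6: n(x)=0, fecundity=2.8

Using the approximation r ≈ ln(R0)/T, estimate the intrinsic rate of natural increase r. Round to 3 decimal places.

0.613

lx = nx/n0 = nx/600: 1, 0.62167…, 0.40833…, 0.21333…, 0.08333…, 0.02667…, 0
R0 = Σ lx·mx = 0 + 1.36767… + 1.06167… + 0.78933… + 0.275… + 0.13067… + 0 = 3.624333…
Σ x·lx·mx = 7.612333…; T = 7.612333…/3.624333… = 2.10034…
r ≈ ln(R0)/T = ln(3.624333…)/2.10034… = 0.61308… → 0.613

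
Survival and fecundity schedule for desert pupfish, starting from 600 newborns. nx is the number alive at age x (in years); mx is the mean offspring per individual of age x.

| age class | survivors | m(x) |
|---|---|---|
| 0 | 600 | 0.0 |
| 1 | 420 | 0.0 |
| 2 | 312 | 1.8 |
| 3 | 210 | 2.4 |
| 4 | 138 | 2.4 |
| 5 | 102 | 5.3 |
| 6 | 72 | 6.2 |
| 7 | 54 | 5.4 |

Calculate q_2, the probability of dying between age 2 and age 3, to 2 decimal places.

0.33

lx = nx/n0 = nx/600: 1, 0.7, 0.52, 0.35, 0.23, 0.17, 0.12, 0.09
q_2 = (l_2 − l_3) / l_2 = (0.52 − 0.35) / 0.52
     = 0.17 / 0.52 = 0.326923… → 0.33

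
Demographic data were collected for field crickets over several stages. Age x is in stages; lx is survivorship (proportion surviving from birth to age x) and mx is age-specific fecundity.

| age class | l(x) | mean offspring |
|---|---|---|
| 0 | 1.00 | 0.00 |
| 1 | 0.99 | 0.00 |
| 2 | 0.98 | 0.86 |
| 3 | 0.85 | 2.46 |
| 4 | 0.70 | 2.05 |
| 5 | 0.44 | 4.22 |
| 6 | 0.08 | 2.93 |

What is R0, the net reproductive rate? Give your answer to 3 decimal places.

lx·mx by age: 0, 0, 0.8428, 2.091, 1.435, 1.8568, 0.2344
R0 = Σ lx·mx = 6.46 → 6.460

6.460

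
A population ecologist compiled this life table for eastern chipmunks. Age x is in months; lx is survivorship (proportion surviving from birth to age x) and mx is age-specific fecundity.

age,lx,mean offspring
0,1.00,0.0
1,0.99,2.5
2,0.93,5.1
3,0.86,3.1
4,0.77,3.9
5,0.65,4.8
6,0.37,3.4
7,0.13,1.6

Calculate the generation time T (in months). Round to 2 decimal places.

3.24

lx·mx: 0, 2.475, 4.743, 2.666, 3.003, 3.12, 1.258, 0.208 → R0 = 17.473
x·lx·mx: 0, 2.475, 9.486, 7.998, 12.012, 15.6, 7.548, 1.456 → Σ = 56.575
T = 56.575 / 17.473 = 3.237853… → 3.24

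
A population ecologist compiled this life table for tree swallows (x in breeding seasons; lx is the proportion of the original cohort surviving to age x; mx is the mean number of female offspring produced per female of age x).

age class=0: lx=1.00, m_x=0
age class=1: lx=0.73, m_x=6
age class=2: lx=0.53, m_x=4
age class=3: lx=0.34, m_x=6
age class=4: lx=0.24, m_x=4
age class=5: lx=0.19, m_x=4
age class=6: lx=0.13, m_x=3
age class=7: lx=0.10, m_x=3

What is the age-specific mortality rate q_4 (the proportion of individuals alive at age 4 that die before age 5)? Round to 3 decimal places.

0.208

q_4 = (l_4 − l_5) / l_4 = (0.24 − 0.19) / 0.24
     = 0.05 / 0.24 = 0.208333… → 0.208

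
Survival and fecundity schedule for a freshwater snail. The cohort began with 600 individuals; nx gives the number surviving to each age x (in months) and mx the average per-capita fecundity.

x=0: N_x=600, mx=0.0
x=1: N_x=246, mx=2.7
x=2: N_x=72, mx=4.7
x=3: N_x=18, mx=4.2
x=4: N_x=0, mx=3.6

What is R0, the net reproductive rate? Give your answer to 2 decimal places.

1.80

lx = nx/n0 = nx/600: 1, 0.41, 0.12, 0.03, 0
lx·mx by age: 0, 1.107, 0.564, 0.126, 0
R0 = Σ lx·mx = 1.797 → 1.80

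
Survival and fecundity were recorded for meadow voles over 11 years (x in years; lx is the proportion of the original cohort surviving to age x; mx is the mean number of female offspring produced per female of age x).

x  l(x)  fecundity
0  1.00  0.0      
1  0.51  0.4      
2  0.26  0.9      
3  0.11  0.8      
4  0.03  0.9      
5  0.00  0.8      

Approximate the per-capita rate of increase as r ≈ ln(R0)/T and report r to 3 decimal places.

R0 = Σ lx·mx = 0 + 0.204 + 0.234 + 0.088 + 0.027 + 0 = 0.553
Σ x·lx·mx = 1.044; T = 1.044/0.553 = 1.88788…
r ≈ ln(R0)/T = ln(0.553)/1.88788… = -0.31379… → -0.314

-0.314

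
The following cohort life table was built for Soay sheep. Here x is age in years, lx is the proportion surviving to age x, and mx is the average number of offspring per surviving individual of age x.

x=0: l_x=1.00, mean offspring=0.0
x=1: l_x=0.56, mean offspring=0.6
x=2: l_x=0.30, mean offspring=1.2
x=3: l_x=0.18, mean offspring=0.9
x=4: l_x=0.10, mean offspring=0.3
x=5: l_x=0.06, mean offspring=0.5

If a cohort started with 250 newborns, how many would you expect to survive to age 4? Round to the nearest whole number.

Expected survivors = N0 · l_4 = 250 × 0.10 = 25 → 25

25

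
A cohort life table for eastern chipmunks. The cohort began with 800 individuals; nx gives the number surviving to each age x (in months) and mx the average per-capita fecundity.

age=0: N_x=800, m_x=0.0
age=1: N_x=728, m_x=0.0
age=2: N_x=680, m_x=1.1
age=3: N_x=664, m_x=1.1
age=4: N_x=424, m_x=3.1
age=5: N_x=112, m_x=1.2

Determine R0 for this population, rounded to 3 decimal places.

3.659

lx = nx/n0 = nx/800: 1, 0.91, 0.85, 0.83, 0.53, 0.14
lx·mx by age: 0, 0, 0.935, 0.913, 1.643, 0.168
R0 = Σ lx·mx = 3.659 → 3.659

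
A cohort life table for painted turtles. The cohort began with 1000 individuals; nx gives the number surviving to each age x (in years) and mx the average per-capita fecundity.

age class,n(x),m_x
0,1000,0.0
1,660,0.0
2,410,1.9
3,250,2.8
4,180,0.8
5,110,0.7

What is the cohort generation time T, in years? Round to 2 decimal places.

lx = nx/n0 = nx/1000: 1, 0.66, 0.41, 0.25, 0.18, 0.11
lx·mx: 0, 0, 0.779, 0.7, 0.144, 0.077 → R0 = 1.7
x·lx·mx: 0, 0, 1.558, 2.1, 0.576, 0.385 → Σ = 4.619
T = 4.619 / 1.7 = 2.717059… → 2.72

2.72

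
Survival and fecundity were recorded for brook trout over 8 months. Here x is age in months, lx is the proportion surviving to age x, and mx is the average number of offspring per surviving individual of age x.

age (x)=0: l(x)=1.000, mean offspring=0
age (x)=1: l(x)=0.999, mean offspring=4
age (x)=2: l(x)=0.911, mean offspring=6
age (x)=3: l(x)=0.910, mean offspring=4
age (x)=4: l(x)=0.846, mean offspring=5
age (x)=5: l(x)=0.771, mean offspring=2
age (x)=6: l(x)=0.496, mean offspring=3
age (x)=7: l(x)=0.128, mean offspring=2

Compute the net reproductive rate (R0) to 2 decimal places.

20.62

lx·mx by age: 0, 3.996, 5.466, 3.64, 4.23, 1.542, 1.488, 0.256
R0 = Σ lx·mx = 20.618 → 20.62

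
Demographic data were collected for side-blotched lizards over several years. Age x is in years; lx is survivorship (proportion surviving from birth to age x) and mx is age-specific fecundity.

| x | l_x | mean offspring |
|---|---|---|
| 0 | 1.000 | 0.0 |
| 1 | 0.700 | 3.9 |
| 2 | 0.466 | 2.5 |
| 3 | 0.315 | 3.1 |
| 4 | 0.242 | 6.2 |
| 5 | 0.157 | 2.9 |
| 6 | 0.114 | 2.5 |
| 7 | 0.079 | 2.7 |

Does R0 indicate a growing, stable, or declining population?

growing

R0 = Σ lx·mx = 0 + 2.73 + 1.165 + 0.9765 + 1.5004 + 0.4553 + 0.285 + 0.2133 = 7.3255
R0 > 1, so the population is growing.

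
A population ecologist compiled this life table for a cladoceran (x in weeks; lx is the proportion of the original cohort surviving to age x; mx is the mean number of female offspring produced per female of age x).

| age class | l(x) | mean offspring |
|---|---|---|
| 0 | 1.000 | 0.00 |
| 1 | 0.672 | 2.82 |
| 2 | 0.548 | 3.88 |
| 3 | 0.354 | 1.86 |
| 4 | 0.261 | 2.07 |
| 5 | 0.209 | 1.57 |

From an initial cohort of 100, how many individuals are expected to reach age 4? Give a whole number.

Expected survivors = N0 · l_4 = 100 × 0.261 = 26.1 → 26

26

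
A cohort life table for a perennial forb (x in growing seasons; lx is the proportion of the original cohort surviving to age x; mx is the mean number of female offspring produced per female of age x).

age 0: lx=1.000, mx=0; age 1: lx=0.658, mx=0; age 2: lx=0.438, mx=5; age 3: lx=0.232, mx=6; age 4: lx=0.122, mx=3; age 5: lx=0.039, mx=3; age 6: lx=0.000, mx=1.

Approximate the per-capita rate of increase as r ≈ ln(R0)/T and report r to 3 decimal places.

0.538

R0 = Σ lx·mx = 0 + 0 + 2.19 + 1.392 + 0.366 + 0.117 + 0 = 4.065
Σ x·lx·mx = 10.605; T = 10.605/4.065 = 2.60886…
r ≈ ln(R0)/T = ln(4.065)/2.60886… = 0.53756… → 0.538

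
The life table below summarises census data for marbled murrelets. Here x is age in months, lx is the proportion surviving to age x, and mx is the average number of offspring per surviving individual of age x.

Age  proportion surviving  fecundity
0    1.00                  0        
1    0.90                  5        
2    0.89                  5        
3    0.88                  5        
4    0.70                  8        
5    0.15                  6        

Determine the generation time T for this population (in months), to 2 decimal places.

lx·mx: 0, 4.5, 4.45, 4.4, 5.6, 0.9 → R0 = 19.85
x·lx·mx: 0, 4.5, 8.9, 13.2, 22.4, 4.5 → Σ = 53.5
T = 53.5 / 19.85 = 2.695214… → 2.70

2.70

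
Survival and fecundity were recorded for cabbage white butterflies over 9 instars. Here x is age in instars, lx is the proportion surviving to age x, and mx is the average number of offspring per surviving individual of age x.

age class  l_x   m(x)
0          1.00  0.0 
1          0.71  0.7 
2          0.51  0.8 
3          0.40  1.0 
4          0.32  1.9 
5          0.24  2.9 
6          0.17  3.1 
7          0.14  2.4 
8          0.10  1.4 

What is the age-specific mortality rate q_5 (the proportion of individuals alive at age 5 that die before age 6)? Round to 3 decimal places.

q_5 = (l_5 − l_6) / l_5 = (0.24 − 0.17) / 0.24
     = 0.07 / 0.24 = 0.291667… → 0.292

0.292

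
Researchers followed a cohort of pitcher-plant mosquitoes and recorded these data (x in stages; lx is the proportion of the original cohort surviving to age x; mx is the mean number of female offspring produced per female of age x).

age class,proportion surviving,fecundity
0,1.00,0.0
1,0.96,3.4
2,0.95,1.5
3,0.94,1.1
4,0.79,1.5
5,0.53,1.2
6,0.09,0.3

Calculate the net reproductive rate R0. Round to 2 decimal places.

7.57

lx·mx by age: 0, 3.264, 1.425, 1.034, 1.185, 0.636, 0.027
R0 = Σ lx·mx = 7.571 → 7.57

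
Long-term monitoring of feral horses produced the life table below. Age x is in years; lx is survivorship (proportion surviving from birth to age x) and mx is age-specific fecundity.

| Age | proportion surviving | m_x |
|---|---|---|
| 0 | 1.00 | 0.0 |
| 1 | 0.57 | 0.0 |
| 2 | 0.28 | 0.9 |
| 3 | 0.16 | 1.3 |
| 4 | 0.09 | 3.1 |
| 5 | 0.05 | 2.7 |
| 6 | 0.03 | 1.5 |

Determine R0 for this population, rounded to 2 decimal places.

lx·mx by age: 0, 0, 0.252, 0.208, 0.279, 0.135, 0.045
R0 = Σ lx·mx = 0.919 → 0.92

0.92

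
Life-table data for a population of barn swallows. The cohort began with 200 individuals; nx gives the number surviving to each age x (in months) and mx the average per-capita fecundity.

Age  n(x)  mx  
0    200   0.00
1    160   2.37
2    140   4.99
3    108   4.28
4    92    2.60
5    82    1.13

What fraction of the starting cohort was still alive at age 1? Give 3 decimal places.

0.800

l_1 = n_1/n_0 = 160/200 = 0.8 → 0.800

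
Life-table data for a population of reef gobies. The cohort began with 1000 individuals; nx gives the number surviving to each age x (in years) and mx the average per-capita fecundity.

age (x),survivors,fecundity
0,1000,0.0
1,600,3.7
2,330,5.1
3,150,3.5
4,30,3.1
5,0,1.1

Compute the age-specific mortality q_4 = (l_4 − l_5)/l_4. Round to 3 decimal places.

1.000

lx = nx/n0 = nx/1000: 1, 0.6, 0.33, 0.15, 0.03, 0
q_4 = (l_4 − l_5) / l_4 = (0.03 − 0) / 0.03
     = 0.03 / 0.03 = 1 → 1.000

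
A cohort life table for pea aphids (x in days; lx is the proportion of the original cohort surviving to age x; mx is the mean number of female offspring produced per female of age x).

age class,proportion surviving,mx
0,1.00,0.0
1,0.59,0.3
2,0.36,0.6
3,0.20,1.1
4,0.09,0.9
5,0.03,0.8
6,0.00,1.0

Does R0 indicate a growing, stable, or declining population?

R0 = Σ lx·mx = 0 + 0.177 + 0.216 + 0.22 + 0.081 + 0.024 + 0 = 0.718
R0 < 1, so the population is declining.

declining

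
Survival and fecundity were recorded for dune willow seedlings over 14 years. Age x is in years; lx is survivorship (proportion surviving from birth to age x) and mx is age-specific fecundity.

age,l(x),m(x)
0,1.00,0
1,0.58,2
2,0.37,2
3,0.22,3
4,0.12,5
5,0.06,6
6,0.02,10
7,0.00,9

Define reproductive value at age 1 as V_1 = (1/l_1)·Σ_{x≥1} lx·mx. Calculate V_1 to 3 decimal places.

lx·mx for x ≥ 1: 1.16, 0.74, 0.66, 0.6, 0.36, 0.2, 0 → sum = 3.72
V_1 = 3.72 / l_1 = 3.72 / 0.58 = 6.413793… → 6.414

6.414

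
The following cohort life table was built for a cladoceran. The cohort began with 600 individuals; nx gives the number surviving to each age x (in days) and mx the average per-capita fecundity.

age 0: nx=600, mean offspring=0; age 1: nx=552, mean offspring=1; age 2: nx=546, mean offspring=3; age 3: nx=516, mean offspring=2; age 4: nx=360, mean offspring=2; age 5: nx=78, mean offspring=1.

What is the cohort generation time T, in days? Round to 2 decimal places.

lx = nx/n0 = nx/600: 1, 0.92, 0.91, 0.86, 0.6, 0.13
lx·mx: 0, 0.92, 2.73, 1.72, 1.2, 0.13 → R0 = 6.7
x·lx·mx: 0, 0.92, 5.46, 5.16, 4.8, 0.65 → Σ = 16.99
T = 16.99 / 6.7 = 2.535821… → 2.54

2.54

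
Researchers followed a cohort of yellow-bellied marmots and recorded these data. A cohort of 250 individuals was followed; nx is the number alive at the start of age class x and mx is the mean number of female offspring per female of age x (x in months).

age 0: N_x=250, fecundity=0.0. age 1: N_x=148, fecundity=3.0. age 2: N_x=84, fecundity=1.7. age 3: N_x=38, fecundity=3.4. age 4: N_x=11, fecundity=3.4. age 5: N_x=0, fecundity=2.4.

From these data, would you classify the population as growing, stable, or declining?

lx = nx/n0 = nx/250: 1, 0.592, 0.336, 0.152, 0.044, 0
R0 = Σ lx·mx = 0 + 1.776 + 0.5712 + 0.5168 + 0.1496 + 0 = 3.0136
R0 > 1, so the population is growing.

growing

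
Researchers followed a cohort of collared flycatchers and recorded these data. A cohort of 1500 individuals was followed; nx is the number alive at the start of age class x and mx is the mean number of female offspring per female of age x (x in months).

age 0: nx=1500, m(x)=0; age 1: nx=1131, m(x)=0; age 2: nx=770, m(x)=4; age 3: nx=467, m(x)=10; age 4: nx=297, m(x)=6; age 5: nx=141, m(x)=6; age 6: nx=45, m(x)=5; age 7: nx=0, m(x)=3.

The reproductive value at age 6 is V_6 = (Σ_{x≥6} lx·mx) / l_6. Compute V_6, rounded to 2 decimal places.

lx = nx/n0 = nx/1500: 1, 0.754, 0.51333…, 0.31133…, 0.198, 0.094, 0.03, 0
lx·mx for x ≥ 6: 0.15, 0 → sum = 0.15
V_6 = 0.15 / l_6 = 0.15 / 0.03 = 5 → 5.00

5.00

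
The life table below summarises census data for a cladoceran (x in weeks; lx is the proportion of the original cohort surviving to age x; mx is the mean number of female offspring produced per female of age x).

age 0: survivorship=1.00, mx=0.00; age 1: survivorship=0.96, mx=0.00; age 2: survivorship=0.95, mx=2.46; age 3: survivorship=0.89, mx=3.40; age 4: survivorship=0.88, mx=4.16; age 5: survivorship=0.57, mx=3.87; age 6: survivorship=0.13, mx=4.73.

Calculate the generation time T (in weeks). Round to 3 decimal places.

3.640

lx·mx: 0, 0, 2.337, 3.026, 3.6608, 2.2059, 0.6149 → R0 = 11.8446
x·lx·mx: 0, 0, 4.674, 9.078, 14.6432, 11.0295, 3.6894 → Σ = 43.1141
T = 43.1141 / 11.8446 = 3.639979… → 3.640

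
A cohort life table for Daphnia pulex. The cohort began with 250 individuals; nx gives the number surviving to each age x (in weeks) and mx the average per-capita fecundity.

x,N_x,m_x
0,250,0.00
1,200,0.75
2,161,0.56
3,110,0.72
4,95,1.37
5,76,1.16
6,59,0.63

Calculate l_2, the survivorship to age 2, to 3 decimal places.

l_2 = n_2/n_0 = 161/250 = 0.644 → 0.644

0.644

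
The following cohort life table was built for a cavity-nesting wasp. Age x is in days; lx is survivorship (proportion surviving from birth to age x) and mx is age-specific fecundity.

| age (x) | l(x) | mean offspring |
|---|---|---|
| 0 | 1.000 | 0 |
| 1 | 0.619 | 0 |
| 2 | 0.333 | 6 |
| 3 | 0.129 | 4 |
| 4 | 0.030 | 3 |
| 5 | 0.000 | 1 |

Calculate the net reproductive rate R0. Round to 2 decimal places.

lx·mx by age: 0, 0, 1.998, 0.516, 0.09, 0
R0 = Σ lx·mx = 2.604 → 2.60

2.60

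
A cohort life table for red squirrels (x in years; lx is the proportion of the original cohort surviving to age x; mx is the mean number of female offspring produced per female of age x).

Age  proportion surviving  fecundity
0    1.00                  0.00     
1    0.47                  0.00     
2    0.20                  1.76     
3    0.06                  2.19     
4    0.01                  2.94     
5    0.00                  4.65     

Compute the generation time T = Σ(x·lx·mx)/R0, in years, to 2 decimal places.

lx·mx: 0, 0, 0.352, 0.1314, 0.0294, 0 → R0 = 0.5128
x·lx·mx: 0, 0, 0.704, 0.3942, 0.1176, 0 → Σ = 1.2158
T = 1.2158 / 0.5128 = 2.370905… → 2.37

2.37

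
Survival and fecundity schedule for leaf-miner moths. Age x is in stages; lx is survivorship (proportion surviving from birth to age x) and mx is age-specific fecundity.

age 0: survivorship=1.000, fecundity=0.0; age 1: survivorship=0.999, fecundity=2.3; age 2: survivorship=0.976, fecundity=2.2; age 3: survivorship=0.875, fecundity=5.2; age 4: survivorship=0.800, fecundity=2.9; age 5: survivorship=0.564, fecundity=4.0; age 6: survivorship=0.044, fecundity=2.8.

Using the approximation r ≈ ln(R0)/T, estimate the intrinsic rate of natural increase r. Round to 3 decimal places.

R0 = Σ lx·mx = 0 + 2.2977 + 2.1472 + 4.55 + 2.32 + 2.256 + 0.1232 = 13.6941
Σ x·lx·mx = 41.5413; T = 41.5413/13.6941 = 3.03352…
r ≈ ln(R0)/T = ln(13.6941)/3.03352… = 0.86268… → 0.863

0.863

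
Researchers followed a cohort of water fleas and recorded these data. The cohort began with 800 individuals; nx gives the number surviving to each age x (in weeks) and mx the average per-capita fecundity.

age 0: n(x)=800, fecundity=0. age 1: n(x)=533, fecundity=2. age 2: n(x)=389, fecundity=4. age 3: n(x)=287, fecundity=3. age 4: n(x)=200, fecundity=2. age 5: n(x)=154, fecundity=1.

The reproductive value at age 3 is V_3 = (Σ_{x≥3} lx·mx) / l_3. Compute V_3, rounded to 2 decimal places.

4.93

lx = nx/n0 = nx/800: 1, 0.66625, 0.48625, 0.35875, 0.25, 0.1925
lx·mx for x ≥ 3: 1.07625, 0.5, 0.1925 → sum = 1.76875
V_3 = 1.76875 / l_3 = 1.76875 / 0.35875 = 4.930314… → 4.93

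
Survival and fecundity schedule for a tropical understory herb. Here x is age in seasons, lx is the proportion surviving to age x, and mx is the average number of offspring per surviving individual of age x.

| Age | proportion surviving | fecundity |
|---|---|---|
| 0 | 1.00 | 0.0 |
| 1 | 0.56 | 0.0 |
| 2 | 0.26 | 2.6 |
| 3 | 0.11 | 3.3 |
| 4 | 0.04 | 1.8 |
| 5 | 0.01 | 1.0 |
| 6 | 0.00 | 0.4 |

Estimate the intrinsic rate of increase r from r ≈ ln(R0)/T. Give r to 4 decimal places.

R0 = Σ lx·mx = 0 + 0 + 0.676 + 0.363 + 0.072 + 0.01 + 0 = 1.121
Σ x·lx·mx = 2.779; T = 2.779/1.121 = 2.47904…
r ≈ ln(R0)/T = ln(1.121)/2.47904… = 0.046075… → 0.0461

0.0461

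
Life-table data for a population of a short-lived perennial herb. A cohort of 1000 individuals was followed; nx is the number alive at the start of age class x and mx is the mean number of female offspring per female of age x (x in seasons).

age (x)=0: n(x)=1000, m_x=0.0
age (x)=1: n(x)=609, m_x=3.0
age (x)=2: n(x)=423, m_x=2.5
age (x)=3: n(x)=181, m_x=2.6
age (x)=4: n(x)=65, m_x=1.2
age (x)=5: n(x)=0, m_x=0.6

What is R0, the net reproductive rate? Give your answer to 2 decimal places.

lx = nx/n0 = nx/1000: 1, 0.609, 0.423, 0.181, 0.065, 0
lx·mx by age: 0, 1.827, 1.0575, 0.4706, 0.078, 0
R0 = Σ lx·mx = 3.4331 → 3.43

3.43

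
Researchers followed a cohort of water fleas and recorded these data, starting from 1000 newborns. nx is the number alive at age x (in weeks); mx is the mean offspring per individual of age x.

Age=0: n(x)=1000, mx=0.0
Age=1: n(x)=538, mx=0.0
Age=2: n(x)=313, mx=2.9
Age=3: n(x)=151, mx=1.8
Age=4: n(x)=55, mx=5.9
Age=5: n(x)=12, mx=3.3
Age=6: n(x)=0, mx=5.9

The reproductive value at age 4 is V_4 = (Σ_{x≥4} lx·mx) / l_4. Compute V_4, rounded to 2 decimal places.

lx = nx/n0 = nx/1000: 1, 0.538, 0.313, 0.151, 0.055, 0.012, 0
lx·mx for x ≥ 4: 0.3245, 0.0396, 0 → sum = 0.3641
V_4 = 0.3641 / l_4 = 0.3641 / 0.055 = 6.62 → 6.62

6.62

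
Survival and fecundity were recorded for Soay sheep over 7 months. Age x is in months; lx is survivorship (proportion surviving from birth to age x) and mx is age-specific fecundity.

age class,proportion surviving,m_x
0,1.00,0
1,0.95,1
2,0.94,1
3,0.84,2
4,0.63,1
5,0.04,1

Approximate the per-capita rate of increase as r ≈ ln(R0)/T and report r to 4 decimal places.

0.5784

R0 = Σ lx·mx = 0 + 0.95 + 0.94 + 1.68 + 0.63 + 0.04 = 4.24
Σ x·lx·mx = 10.59; T = 10.59/4.24 = 2.49764…
r ≈ ln(R0)/T = ln(4.24)/2.49764… = 0.578371… → 0.5784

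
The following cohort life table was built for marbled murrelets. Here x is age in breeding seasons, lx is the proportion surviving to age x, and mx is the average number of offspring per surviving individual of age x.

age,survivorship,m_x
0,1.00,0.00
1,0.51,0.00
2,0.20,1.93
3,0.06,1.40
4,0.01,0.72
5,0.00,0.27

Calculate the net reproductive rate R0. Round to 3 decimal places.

lx·mx by age: 0, 0, 0.386, 0.084, 0.0072, 0
R0 = Σ lx·mx = 0.4772 → 0.477

0.477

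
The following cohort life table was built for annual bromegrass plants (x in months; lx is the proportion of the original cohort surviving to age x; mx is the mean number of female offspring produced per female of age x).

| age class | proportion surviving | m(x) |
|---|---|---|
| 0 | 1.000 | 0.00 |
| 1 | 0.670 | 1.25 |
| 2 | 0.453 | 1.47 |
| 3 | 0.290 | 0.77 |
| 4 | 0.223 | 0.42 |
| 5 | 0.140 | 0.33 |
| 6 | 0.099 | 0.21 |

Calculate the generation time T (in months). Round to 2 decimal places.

1.89

lx·mx: 0, 0.8375, 0.66591, 0.2233, 0.09366, 0.0462, 0.02079 → R0 = 1.88736
x·lx·mx: 0, 0.8375, 1.33182, 0.6699, 0.37464, 0.231, 0.12474 → Σ = 3.5696
T = 3.5696 / 1.88736 = 1.891319… → 1.89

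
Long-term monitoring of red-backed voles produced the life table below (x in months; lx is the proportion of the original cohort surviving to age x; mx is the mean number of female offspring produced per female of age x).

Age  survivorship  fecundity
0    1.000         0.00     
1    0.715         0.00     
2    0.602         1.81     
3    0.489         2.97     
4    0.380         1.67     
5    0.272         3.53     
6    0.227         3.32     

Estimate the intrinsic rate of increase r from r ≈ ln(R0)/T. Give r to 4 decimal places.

R0 = Σ lx·mx = 0 + 0 + 1.08962 + 1.45233 + 0.6346 + 0.96016 + 0.75364 = 4.89035
Σ x·lx·mx = 18.39727; T = 18.39727/4.89035 = 3.76195…
r ≈ ln(R0)/T = ln(4.89035)/3.76195… = 0.421925… → 0.4219

0.4219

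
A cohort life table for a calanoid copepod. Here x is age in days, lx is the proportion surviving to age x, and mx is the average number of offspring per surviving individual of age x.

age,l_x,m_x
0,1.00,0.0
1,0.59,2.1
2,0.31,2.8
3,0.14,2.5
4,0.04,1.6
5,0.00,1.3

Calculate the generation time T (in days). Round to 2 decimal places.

lx·mx: 0, 1.239, 0.868, 0.35, 0.064, 0 → R0 = 2.521
x·lx·mx: 0, 1.239, 1.736, 1.05, 0.256, 0 → Σ = 4.281
T = 4.281 / 2.521 = 1.698136… → 1.70

1.70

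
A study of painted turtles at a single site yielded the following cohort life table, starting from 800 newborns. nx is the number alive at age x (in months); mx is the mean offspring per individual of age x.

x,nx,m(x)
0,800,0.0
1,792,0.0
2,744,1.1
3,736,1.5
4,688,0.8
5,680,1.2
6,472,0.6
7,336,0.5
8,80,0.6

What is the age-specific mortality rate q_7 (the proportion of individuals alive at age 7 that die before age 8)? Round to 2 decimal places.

lx = nx/n0 = nx/800: 1, 0.99, 0.93, 0.92, 0.86, 0.85, 0.59, 0.42, 0.1
q_7 = (l_7 − l_8) / l_7 = (0.42 − 0.1) / 0.42
     = 0.32 / 0.42 = 0.761905… → 0.76

0.76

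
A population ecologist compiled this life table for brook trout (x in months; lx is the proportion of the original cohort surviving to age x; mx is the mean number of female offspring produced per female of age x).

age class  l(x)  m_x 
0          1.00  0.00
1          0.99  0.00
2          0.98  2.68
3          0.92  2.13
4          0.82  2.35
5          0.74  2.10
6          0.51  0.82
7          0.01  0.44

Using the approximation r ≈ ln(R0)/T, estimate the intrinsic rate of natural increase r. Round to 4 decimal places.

0.6229

R0 = Σ lx·mx = 0 + 0 + 2.6264 + 1.9596 + 1.927 + 1.554 + 0.4182 + 0.0044 = 8.4896
Σ x·lx·mx = 29.1496; T = 29.1496/8.4896 = 3.43357…
r ≈ ln(R0)/T = ln(8.4896)/3.43357… = 0.622921… → 0.6229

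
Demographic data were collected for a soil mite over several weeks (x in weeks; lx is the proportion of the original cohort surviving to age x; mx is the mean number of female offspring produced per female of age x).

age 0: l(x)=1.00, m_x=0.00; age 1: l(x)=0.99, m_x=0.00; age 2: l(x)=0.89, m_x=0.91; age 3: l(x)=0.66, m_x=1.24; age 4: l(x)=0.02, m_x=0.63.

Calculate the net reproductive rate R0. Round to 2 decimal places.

1.64

lx·mx by age: 0, 0, 0.8099, 0.8184, 0.0126
R0 = Σ lx·mx = 1.6409 → 1.64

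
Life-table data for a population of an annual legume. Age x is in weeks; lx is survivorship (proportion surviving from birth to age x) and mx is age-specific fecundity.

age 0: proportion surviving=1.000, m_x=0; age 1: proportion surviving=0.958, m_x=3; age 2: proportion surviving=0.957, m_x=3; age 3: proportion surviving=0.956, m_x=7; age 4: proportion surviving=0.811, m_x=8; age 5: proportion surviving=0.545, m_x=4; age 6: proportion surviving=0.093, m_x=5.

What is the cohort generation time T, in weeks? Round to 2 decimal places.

3.17

lx·mx: 0, 2.874, 2.871, 6.692, 6.488, 2.18, 0.465 → R0 = 21.57
x·lx·mx: 0, 2.874, 5.742, 20.076, 25.952, 10.9, 2.79 → Σ = 68.334
T = 68.334 / 21.57 = 3.168011… → 3.17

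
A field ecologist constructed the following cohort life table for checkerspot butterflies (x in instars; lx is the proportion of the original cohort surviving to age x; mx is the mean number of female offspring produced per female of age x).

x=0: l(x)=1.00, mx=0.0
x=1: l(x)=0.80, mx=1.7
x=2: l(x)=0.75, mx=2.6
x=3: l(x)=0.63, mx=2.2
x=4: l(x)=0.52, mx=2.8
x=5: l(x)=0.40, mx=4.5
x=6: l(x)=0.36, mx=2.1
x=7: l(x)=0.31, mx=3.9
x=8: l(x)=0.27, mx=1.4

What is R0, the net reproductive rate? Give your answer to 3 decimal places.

lx·mx by age: 0, 1.36, 1.95, 1.386, 1.456, 1.8, 0.756, 1.209, 0.378
R0 = Σ lx·mx = 10.295 → 10.295

10.295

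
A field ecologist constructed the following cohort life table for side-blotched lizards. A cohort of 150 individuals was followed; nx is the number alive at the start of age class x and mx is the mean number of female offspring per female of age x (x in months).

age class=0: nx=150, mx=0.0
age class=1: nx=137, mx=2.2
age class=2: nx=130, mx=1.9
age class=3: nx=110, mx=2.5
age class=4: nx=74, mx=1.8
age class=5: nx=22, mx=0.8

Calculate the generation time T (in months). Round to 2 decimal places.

lx = nx/n0 = nx/150: 1, 0.91333…, 0.86667…, 0.73333…, 0.49333…, 0.14667…
lx·mx: 0, 2.009333…, 1.646667…, 1.833333…, 0.888…, 0.117333… → R0 = 6.494667…
x·lx·mx: 0, 2.009333…, 3.293333…, 5.5…, 3.552…, 0.586667… → Σ = 14.941333…
T = 14.941333… / 6.494667… = 2.300554… → 2.30

2.30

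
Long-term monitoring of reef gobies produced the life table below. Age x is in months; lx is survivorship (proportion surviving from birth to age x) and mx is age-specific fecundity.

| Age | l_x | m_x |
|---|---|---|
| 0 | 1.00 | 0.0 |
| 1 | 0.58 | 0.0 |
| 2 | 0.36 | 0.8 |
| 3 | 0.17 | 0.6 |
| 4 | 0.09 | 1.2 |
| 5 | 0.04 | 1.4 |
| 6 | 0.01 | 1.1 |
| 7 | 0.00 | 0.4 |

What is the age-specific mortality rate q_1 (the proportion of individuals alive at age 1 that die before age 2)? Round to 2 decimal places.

q_1 = (l_1 − l_2) / l_1 = (0.58 − 0.36) / 0.58
     = 0.22 / 0.58 = 0.37931… → 0.38

0.38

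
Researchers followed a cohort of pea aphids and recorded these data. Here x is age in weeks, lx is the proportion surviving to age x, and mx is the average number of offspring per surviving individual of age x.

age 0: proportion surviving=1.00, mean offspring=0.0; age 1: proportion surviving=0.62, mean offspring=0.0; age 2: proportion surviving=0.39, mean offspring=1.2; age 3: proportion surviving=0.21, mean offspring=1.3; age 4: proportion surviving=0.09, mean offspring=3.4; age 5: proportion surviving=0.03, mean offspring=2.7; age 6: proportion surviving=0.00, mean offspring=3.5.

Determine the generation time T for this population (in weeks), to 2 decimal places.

lx·mx: 0, 0, 0.468, 0.273, 0.306, 0.081, 0 → R0 = 1.128
x·lx·mx: 0, 0, 0.936, 0.819, 1.224, 0.405, 0 → Σ = 3.384
T = 3.384 / 1.128 = 3 → 3.00

3.00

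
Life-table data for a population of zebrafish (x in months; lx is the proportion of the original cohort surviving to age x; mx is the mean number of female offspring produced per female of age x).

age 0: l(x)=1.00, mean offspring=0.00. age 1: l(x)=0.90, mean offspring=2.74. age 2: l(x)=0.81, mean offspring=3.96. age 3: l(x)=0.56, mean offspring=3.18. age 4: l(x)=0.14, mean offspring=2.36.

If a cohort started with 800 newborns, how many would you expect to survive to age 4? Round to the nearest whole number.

Expected survivors = N0 · l_4 = 800 × 0.14 = 112 → 112

112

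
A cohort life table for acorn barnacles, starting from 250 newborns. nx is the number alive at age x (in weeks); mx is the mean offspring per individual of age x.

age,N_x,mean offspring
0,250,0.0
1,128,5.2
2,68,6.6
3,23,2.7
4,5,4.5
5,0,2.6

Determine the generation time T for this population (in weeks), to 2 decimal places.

lx = nx/n0 = nx/250: 1, 0.512, 0.272, 0.092, 0.02, 0
lx·mx: 0, 2.6624, 1.7952, 0.2484, 0.09, 0 → R0 = 4.796
x·lx·mx: 0, 2.6624, 3.5904, 0.7452, 0.36, 0 → Σ = 7.358
T = 7.358 / 4.796 = 1.534195… → 1.53

1.53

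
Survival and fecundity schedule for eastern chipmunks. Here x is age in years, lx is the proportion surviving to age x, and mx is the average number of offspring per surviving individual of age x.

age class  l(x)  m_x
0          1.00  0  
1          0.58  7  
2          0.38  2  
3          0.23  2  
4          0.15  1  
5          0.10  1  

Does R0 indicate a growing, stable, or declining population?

growing

R0 = Σ lx·mx = 0 + 4.06 + 0.76 + 0.46 + 0.15 + 0.1 = 5.53
R0 > 1, so the population is growing.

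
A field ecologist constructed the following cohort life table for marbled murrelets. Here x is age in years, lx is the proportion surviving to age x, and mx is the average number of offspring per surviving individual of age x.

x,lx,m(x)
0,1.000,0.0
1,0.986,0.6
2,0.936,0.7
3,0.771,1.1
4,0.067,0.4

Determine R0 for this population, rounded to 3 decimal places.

2.122

lx·mx by age: 0, 0.5916, 0.6552, 0.8481, 0.0268
R0 = Σ lx·mx = 2.1217 → 2.122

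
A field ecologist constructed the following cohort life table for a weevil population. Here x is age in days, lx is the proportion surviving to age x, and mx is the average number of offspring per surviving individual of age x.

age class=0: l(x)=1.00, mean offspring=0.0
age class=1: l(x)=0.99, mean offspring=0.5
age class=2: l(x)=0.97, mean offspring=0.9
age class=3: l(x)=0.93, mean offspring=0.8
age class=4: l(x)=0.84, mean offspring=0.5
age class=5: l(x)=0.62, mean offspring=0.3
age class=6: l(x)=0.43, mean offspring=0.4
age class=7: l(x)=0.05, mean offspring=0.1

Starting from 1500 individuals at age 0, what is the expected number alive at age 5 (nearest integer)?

930

Expected survivors = N0 · l_5 = 1500 × 0.62 = 930 → 930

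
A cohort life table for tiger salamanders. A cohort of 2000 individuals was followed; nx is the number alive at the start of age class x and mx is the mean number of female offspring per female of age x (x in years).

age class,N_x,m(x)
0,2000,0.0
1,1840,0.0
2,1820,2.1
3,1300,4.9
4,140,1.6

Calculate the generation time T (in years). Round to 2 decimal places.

lx = nx/n0 = nx/2000: 1, 0.92, 0.91, 0.65, 0.07
lx·mx: 0, 0, 1.911, 3.185, 0.112 → R0 = 5.208
x·lx·mx: 0, 0, 3.822, 9.555, 0.448 → Σ = 13.825
T = 13.825 / 5.208 = 2.65457… → 2.65

2.65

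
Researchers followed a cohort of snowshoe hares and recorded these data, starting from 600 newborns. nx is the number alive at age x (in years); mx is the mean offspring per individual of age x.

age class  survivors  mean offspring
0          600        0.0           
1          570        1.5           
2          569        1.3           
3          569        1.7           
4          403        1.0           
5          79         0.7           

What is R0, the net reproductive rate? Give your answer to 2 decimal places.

5.03

lx = nx/n0 = nx/600: 1, 0.95, 0.94833…, 0.94833…, 0.67167…, 0.13167…
lx·mx by age: 0, 1.425, 1.232833…, 1.612167…, 0.671667…, 0.092167…
R0 = Σ lx·mx = 5.033833… → 5.03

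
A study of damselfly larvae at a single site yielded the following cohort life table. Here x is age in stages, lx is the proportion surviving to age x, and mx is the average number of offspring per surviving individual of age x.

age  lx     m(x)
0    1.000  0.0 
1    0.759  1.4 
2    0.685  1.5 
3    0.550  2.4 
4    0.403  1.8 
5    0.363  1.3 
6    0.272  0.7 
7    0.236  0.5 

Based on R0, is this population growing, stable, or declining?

growing

R0 = Σ lx·mx = 0 + 1.0626 + 1.0275 + 1.32 + 0.7254 + 0.4719 + 0.1904 + 0.118 = 4.9158
R0 > 1, so the population is growing.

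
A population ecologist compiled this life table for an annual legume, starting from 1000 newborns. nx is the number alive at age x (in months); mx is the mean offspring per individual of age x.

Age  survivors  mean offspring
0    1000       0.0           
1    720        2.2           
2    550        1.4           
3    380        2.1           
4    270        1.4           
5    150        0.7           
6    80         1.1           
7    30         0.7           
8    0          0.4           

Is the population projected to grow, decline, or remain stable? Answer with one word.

lx = nx/n0 = nx/1000: 1, 0.72, 0.55, 0.38, 0.27, 0.15, 0.08, 0.03, 0
R0 = Σ lx·mx = 0 + 1.584 + 0.77 + 0.798 + 0.378 + 0.105 + 0.088 + 0.021 + 0 = 3.744
R0 > 1, so the population is growing.

growing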